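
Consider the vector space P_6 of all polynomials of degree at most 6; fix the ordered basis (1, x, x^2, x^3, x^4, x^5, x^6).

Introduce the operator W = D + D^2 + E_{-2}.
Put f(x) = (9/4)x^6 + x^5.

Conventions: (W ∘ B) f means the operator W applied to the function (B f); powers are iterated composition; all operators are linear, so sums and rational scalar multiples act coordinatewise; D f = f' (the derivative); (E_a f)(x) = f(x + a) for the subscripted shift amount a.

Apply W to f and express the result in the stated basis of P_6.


D f = (27/2)x^5 + 5x^4
D f = (27/2)x^5 + 5x^4
D D f = (135/2)x^4 + 20x^3
E_{-2} f = (9/4)x^6 - 26x^5 + 125x^4 - 320x^3 + 460x^2 - 352x + 112
(D + D^2 + E_{-2}) f = (9/4)x^6 - (25/2)x^5 + (395/2)x^4 - 300x^3 + 460x^2 - 352x + 112

g(x) = (9/4)x^6 - (25/2)x^5 + (395/2)x^4 - 300x^3 + 460x^2 - 352x + 112


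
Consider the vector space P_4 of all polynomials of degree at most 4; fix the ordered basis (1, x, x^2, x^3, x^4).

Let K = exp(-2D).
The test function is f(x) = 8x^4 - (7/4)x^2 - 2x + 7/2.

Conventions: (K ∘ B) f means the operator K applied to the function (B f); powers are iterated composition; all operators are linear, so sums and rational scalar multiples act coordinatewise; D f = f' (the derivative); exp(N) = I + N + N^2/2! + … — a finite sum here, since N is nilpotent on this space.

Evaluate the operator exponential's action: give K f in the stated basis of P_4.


order-1 term: -64x^3 + 7x + 4
order-2 term: 192x^2 - 7
order-3 term: -256x
order-4 term: 128
the series for exp(-2D) f terminates at order 4
exp(-2D) f = 8x^4 - 64x^3 + (761/4)x^2 - 251x + 257/2

g(x) = 8x^4 - 64x^3 + (761/4)x^2 - 251x + 257/2


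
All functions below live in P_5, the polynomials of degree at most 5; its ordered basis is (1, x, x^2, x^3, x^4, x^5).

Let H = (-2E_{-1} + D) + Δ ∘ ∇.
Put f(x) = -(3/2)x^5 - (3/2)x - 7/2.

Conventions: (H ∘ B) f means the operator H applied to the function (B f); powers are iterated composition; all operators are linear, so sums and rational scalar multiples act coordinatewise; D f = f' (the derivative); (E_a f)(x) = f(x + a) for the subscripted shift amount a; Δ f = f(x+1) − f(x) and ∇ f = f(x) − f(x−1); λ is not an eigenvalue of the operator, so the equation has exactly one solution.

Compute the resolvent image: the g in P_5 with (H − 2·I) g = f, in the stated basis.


write g with unknown coordinates in the stated basis and equate coefficients in (H − 2·I) g = f
solving from the highest basis element down gives g = (3/8)x^5 + (45/32)x^4 + (135/32)x^3 + (1455/128)x^2 + (5181/256)x + 18791/1024
check: H g = -(3/4)x^5 + (45/16)x^4 + (135/16)x^3 + (1455/64)x^2 + (4989/128)x + 16999/512
so H g − 2·g = -(3/2)x^5 - (3/2)x - 7/2 = f ✓

g(x) = (3/8)x^5 + (45/32)x^4 + (135/32)x^3 + (1455/128)x^2 + (5181/256)x + 18791/1024


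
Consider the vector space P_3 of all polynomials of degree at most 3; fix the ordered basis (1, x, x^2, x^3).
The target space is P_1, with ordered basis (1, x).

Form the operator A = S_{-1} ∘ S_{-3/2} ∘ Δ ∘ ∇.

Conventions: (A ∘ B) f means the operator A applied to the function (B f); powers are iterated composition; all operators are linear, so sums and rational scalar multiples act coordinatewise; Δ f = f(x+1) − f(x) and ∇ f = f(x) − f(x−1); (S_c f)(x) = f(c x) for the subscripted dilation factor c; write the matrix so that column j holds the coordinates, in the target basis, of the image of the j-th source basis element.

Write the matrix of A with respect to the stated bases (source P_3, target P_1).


the matrix is [[0, 0, 2, 0]; [0, 0, 0, 9]] (rows listed top to bottom)

image of 1: 0
image of x: 0
image of x^2: 2
image of x^3: 9x
each image's coordinates form column j of the matrix


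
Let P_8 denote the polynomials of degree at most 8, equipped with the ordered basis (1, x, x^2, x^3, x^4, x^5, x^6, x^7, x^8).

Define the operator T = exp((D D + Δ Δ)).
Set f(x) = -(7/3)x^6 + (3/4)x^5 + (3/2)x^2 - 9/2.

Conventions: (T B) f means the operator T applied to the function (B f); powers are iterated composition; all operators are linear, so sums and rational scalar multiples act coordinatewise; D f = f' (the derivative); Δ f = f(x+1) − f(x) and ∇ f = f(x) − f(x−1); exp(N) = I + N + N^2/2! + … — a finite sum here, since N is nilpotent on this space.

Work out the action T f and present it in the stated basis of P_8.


g(x) = -(7/3)x^6 + (3/4)x^5 - 140x^4 - 250x^3 - (4247/2)x^2 - (7095/2)x - 14942/3

order-1 term: -140x^4 - 250x^3 - 445x^2 - (735/2)x - 697/6
order-2 term: -1680x^2 - 3180x - 2620
order-3 term: -2240
the series for exp((D D + Δ Δ)) f terminates at order 3
exp((D D + Δ Δ)) f = -(7/3)x^6 + (3/4)x^5 - 140x^4 - 250x^3 - (4247/2)x^2 - (7095/2)x - 14942/3


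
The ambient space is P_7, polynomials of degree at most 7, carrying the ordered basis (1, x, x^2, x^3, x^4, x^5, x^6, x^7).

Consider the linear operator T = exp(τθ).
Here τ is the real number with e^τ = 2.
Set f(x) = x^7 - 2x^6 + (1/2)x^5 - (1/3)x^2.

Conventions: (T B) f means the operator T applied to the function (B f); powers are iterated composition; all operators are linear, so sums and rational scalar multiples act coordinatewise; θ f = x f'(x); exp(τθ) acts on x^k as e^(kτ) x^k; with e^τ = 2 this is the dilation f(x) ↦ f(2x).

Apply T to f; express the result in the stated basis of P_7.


exp(τθ) x^k = e^(kτ) x^k; with e^τ = 2 this sends x^k to 2^k x^k
x^2 ↦ 4 x^2
x^5 ↦ 32 x^5
x^6 ↦ 64 x^6
x^7 ↦ 128 x^7
applying this coordinatewise to f: exp(τθ) f = 128x^7 - 128x^6 + 16x^5 - (4/3)x^2

the result is g(x) = 128x^7 - 128x^6 + 16x^5 - (4/3)x^2


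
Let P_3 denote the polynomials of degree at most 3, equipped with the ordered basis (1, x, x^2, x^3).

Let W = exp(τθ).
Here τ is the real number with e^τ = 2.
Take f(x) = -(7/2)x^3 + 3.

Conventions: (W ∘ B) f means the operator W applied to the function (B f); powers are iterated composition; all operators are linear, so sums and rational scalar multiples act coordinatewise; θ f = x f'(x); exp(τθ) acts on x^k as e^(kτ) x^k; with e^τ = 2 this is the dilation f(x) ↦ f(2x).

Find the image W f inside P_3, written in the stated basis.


exp(τθ) x^k = e^(kτ) x^k; with e^τ = 2 this sends x^k to 2^k x^k
x^3 ↦ 8 x^3
applying this coordinatewise to f: exp(τθ) f = -28x^3 + 3

the result is g(x) = -28x^3 + 3


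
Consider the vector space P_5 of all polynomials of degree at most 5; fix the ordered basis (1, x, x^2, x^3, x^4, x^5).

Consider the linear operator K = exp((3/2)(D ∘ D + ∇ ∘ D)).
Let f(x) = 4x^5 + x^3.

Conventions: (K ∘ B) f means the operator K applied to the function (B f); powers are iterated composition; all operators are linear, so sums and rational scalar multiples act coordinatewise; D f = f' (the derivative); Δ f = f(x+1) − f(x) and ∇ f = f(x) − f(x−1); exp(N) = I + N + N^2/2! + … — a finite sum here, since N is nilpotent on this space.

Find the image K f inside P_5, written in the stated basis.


order-1 term: 240x^3 - 180x^2 + 138x - 69/2
order-2 term: 2160x - 1080
the series for exp((3/2)(D ∘ D + ∇ ∘ D)) f terminates at order 2
exp((3/2)(D ∘ D + ∇ ∘ D)) f = 4x^5 + 241x^3 - 180x^2 + 2298x - 2229/2

g(x) = 4x^5 + 241x^3 - 180x^2 + 2298x - 2229/2


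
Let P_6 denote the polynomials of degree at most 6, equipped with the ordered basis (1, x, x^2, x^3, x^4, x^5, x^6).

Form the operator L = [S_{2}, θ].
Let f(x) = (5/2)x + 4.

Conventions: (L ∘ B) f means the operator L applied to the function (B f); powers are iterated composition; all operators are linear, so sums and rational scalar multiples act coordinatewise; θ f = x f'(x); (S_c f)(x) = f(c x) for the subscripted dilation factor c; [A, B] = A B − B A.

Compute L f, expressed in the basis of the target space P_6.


the result is g(x) = 0

θ f = (5/2)x
S_{2} θ f = 5x
S_{2} f = 5x + 4
θ S_{2} f = 5x
[S_{2}, θ] f = 0


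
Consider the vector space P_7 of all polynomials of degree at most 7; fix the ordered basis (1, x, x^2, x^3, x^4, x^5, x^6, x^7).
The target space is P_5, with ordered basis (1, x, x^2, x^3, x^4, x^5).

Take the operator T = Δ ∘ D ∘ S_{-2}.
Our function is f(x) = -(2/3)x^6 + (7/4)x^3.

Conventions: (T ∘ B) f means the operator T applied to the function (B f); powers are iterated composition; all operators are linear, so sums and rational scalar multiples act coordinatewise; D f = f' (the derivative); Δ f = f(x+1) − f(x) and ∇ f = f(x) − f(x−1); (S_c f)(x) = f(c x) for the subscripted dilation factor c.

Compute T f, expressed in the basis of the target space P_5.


S_{-2} f = -(128/3)x^6 - 14x^3
D S_{-2} f = -256x^5 - 42x^2
Δ D S_{-2} f = -1280x^4 - 2560x^3 - 2560x^2 - 1364x - 298

g(x) = -1280x^4 - 2560x^3 - 2560x^2 - 1364x - 298


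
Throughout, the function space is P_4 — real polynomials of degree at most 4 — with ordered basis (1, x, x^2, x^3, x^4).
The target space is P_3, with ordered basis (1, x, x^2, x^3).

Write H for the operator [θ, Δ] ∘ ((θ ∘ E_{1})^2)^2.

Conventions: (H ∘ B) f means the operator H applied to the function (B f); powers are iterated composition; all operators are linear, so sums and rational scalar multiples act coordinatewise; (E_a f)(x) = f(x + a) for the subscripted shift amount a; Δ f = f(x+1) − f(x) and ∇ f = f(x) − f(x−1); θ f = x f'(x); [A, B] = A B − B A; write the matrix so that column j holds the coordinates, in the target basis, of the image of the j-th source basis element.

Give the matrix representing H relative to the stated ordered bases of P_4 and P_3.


the matrix is [[0, -1, -62, -1443, -22364]; [0, 0, -32, -1266, -26472]; [0, 0, 0, -243, -9372]; [0, 0, 0, 0, -1024]] (rows listed top to bottom)

image of 1: 0
image of x: -1
image of x^2: -32x - 62
image of x^3: -243x^2 - 1266x - 1443
image of x^4: -1024x^3 - 9372x^2 - 26472x - 22364
each image's coordinates form column j of the matrix


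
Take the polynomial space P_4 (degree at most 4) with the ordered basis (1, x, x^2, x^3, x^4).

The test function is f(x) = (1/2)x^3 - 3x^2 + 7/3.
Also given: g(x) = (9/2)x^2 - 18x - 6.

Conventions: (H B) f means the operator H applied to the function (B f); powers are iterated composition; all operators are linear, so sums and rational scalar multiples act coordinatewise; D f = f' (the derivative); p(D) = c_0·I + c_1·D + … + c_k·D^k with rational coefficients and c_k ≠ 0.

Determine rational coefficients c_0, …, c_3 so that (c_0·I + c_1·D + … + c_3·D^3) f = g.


D^0 f = (1/2)x^3 - 3x^2 + 7/3
D^1 f = (3/2)x^2 - 6x
D^2 f = 3x - 6
D^3 f = 3
matching coefficients of g against c_0 f + c_1 Df + … from the top degree down determines the c_i
solution: c_0 = 0, c_1 = 3, c_2 = 0, c_3 = -2

c_0 = 0, c_1 = 3, c_2 = 0, c_3 = -2


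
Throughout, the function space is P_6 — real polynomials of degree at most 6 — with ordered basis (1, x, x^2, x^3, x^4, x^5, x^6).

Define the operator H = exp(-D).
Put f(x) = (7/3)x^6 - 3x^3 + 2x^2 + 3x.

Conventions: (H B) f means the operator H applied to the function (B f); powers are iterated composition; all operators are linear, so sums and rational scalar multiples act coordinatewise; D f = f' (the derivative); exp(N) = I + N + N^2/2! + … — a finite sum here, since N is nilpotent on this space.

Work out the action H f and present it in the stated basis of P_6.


the result is g(x) = (7/3)x^6 - 14x^5 + 35x^4 - (149/3)x^3 + 46x^2 - 24x + 13/3

order-1 term: -14x^5 + 9x^2 - 4x - 3
order-2 term: 35x^4 - 9x + 2
order-3 term: -(140/3)x^3 + 3
order-4 term: 35x^2
order-5 term: -14x
order-6 term: 7/3
the series for exp(-D) f terminates at order 6
exp(-D) f = (7/3)x^6 - 14x^5 + 35x^4 - (149/3)x^3 + 46x^2 - 24x + 13/3


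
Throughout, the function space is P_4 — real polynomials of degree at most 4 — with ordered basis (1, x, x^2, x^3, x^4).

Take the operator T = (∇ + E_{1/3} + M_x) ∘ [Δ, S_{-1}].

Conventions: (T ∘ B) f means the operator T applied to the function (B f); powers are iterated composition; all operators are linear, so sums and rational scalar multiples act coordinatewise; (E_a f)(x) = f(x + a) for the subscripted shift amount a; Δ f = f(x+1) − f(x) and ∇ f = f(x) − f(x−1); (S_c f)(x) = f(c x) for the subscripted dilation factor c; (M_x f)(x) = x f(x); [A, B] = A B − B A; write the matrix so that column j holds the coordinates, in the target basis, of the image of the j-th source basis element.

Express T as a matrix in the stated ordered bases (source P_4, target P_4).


image of 1: 0
image of x: -2x - 2
image of x^2: 4x^2 + 4x + 16/3
image of x^3: -6x^3 - 6x^2 - 18x + 10/3
image of x^4: 8x^4 + 8x^3 + 40x^2 - (40/3)x + 512/27
each image's coordinates form column j of the matrix

the matrix is [[0, -2, 16/3, 10/3, 512/27]; [0, -2, 4, -18, -40/3]; [0, 0, 4, -6, 40]; [0, 0, 0, -6, 8]; [0, 0, 0, 0, 8]] (rows listed top to bottom)


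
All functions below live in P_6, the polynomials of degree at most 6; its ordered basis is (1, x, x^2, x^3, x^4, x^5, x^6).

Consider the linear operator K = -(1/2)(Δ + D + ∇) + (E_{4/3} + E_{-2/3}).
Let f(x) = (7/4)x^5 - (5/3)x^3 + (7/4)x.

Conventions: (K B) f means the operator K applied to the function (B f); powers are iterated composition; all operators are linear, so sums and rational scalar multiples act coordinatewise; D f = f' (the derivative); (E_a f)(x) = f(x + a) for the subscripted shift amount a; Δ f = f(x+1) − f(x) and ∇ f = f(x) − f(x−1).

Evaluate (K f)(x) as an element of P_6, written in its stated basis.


Δ f = (35/4)x^4 + (35/2)x^3 + (25/2)x^2 + (15/4)x + 11/6
D f = (35/4)x^4 - 5x^2 + 7/4
∇ f = (35/4)x^4 - (35/2)x^3 + (25/2)x^2 - (15/4)x + 11/6
(Δ + D + ∇) f = (105/4)x^4 + 20x^2 + 65/12
(-(1/2)(Δ + D + ∇)) f = -(105/8)x^4 - 10x^2 - 65/24
E_{4/3} f = (7/4)x^5 + (35/3)x^4 + (265/9)x^3 + (940/27)x^2 + (6647/324)x + 1399/243
E_{-2/3} f = (7/4)x^5 - (35/6)x^4 + (55/9)x^3 - (50/27)x^2 + (407/324)x - 439/486
(E_{4/3} + E_{-2/3}) f = (7/2)x^5 + (35/6)x^4 + (320/9)x^3 + (890/27)x^2 + (3527/162)x + 2359/486
(-(1/2)(Δ + D + ∇) + (E_{4/3} + E_{-2/3})) f = (7/2)x^5 - (175/24)x^4 + (320/9)x^3 + (620/27)x^2 + (3527/162)x + 4171/1944

the image equals g(x) = (7/2)x^5 - (175/24)x^4 + (320/9)x^3 + (620/27)x^2 + (3527/162)x + 4171/1944


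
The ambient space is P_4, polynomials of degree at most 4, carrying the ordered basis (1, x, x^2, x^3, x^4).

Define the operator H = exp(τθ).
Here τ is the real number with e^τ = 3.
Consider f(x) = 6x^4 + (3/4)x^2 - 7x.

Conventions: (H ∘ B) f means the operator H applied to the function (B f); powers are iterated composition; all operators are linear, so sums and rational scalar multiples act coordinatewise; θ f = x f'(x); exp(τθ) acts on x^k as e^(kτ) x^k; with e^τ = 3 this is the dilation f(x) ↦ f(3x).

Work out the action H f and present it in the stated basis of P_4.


exp(τθ) x^k = e^(kτ) x^k; with e^τ = 3 this sends x^k to 3^k x^k
x ↦ 3 x
x^2 ↦ 9 x^2
x^4 ↦ 81 x^4
applying this coordinatewise to f: exp(τθ) f = 486x^4 + (27/4)x^2 - 21x

g(x) = 486x^4 + (27/4)x^2 - 21x


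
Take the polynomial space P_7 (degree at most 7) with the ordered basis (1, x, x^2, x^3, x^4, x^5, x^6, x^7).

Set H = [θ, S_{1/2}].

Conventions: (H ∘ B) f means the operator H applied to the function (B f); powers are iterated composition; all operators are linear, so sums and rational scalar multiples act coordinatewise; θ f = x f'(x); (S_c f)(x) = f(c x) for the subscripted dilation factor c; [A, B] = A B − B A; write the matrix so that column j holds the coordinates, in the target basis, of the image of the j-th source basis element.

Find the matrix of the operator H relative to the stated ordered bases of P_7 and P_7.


the matrix is [[0, 0, 0, 0, 0, 0, 0, 0]; [0, 0, 0, 0, 0, 0, 0, 0]; [0, 0, 0, 0, 0, 0, 0, 0]; [0, 0, 0, 0, 0, 0, 0, 0]; [0, 0, 0, 0, 0, 0, 0, 0]; [0, 0, 0, 0, 0, 0, 0, 0]; [0, 0, 0, 0, 0, 0, 0, 0]; [0, 0, 0, 0, 0, 0, 0, 0]] (rows listed top to bottom)

image of 1: 0
image of x: 0
image of x^2: 0
image of x^3: 0
image of x^4: 0
image of x^5: 0
image of x^6: 0
image of x^7: 0
each image's coordinates form column j of the matrix


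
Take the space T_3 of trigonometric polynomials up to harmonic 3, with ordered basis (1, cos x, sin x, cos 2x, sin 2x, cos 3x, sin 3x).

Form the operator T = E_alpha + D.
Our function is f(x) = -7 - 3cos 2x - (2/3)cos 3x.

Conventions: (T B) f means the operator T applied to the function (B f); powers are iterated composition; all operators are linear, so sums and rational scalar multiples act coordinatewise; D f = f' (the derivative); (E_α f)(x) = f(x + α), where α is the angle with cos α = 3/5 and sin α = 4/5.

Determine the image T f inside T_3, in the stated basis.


E_alpha f = -7 + (21/25)cos 2x + (72/25)sin 2x + (78/125)cos 3x + (88/375)sin 3x
D f = 6sin 2x + 2sin 3x
(E_alpha + D) f = -7 + (21/25)cos 2x + (222/25)sin 2x + (78/125)cos 3x + (838/375)sin 3x

the result is g(x) = -7 + (21/25)cos 2x + (222/25)sin 2x + (78/125)cos 3x + (838/375)sin 3x


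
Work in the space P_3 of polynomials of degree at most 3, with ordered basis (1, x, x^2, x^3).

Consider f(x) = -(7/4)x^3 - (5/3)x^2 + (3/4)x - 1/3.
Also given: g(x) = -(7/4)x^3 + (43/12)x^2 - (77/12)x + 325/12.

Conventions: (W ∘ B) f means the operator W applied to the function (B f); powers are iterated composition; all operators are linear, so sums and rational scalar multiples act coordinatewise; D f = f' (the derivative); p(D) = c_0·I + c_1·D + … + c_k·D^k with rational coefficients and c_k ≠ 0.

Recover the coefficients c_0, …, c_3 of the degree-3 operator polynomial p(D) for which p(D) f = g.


c_0 = 1, c_1 = -1, c_2 = 1, c_3 = -3

D^0 f = -(7/4)x^3 - (5/3)x^2 + (3/4)x - 1/3
D^1 f = -(21/4)x^2 - (10/3)x + 3/4
D^2 f = -(21/2)x - 10/3
D^3 f = -21/2
matching coefficients of g against c_0 f + c_1 Df + … from the top degree down determines the c_i
solution: c_0 = 1, c_1 = -1, c_2 = 1, c_3 = -3


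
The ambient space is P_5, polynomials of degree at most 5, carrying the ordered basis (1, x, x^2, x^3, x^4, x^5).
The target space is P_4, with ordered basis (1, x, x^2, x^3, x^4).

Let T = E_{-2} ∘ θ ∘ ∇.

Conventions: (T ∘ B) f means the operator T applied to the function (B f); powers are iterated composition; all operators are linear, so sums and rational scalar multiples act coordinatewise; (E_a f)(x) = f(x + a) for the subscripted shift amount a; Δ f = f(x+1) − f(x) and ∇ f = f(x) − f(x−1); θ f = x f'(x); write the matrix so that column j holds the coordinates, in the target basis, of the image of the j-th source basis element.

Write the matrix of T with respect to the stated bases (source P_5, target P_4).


image of 1: 0
image of x: 0
image of x^2: 2x - 4
image of x^3: 6x^2 - 27x + 30
image of x^4: 12x^3 - 84x^2 + 196x - 152
image of x^5: 20x^4 - 190x^3 + 680x^2 - 1085x + 650
each image's coordinates form column j of the matrix

the matrix is [[0, 0, -4, 30, -152, 650]; [0, 0, 2, -27, 196, -1085]; [0, 0, 0, 6, -84, 680]; [0, 0, 0, 0, 12, -190]; [0, 0, 0, 0, 0, 20]] (rows listed top to bottom)


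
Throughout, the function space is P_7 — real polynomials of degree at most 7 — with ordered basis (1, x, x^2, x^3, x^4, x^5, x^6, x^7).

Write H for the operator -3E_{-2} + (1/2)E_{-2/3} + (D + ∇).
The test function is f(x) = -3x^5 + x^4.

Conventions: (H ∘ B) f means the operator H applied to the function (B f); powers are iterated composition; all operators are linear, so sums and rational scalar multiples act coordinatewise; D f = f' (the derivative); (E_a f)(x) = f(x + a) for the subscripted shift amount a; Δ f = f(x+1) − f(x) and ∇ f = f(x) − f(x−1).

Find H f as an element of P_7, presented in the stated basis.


E_{-2} f = -3x^5 + 31x^4 - 128x^3 + 264x^2 - 272x + 112
(-3E_{-2}) f = 9x^5 - 93x^4 + 384x^3 - 792x^2 + 816x - 336
E_{-2/3} f = -3x^5 + 11x^4 - 16x^3 + (104/9)x^2 - (112/27)x + 16/27
((1/2)E_{-2/3}) f = -(3/2)x^5 + (11/2)x^4 - 8x^3 + (52/9)x^2 - (56/27)x + 8/27
D f = -15x^4 + 4x^3
∇ f = -15x^4 + 34x^3 - 36x^2 + 19x - 4
(D + ∇) f = -30x^4 + 38x^3 - 36x^2 + 19x - 4
(-3E_{-2} + (1/2)E_{-2/3} + (D + ∇)) f = (15/2)x^5 - (235/2)x^4 + 414x^3 - (7400/9)x^2 + (22489/27)x - 9172/27

the result is g(x) = (15/2)x^5 - (235/2)x^4 + 414x^3 - (7400/9)x^2 + (22489/27)x - 9172/27


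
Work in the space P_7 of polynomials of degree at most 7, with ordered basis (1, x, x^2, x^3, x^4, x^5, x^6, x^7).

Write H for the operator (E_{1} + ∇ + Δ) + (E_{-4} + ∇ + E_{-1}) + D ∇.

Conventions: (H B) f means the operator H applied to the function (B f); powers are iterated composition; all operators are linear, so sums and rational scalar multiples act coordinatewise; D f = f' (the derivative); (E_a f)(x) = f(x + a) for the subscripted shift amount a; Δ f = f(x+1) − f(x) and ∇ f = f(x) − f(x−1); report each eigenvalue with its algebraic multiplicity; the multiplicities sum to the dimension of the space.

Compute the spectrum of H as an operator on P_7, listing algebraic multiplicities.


image of 1: 3
image of x: 3x - 1
image of x^2: 3x^2 - 2x + 19
image of x^3: 3x^3 - 3x^2 + 57x - 64
image of x^4: 3x^4 - 4x^3 + 114x^2 - 256x + 261
image of x^5: 3x^5 - 5x^4 + 190x^3 - 640x^2 + 1305x - 1026
image of x^6: 3x^6 - 6x^5 + 285x^4 - 1280x^3 + 3915x^2 - 6156x + 4103
image of x^7: 3x^7 - 7x^6 + 399x^5 - 2240x^4 + 9135x^3 - 21546x^2 + 28721x - 16388
the matrix is upper triangular; its diagonal is (3, 3, 3, 3, 3, 3, 3, 3)
for a triangular matrix the eigenvalues are the diagonal entries, with algebraic multiplicity their repetition count

λ = 3 (multiplicity 8)


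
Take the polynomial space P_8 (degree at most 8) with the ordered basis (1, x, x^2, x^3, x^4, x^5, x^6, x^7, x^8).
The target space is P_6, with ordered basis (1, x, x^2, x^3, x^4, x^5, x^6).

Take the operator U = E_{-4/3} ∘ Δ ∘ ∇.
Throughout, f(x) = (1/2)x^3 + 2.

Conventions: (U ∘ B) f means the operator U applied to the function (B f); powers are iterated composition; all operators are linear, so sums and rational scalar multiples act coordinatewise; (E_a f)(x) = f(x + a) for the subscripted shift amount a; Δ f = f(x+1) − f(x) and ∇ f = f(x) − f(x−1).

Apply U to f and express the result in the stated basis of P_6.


∇ f = (3/2)x^2 - (3/2)x + 1/2
Δ ∇ f = 3x
E_{-4/3} Δ ∇ f = 3x - 4

the image equals g(x) = 3x - 4


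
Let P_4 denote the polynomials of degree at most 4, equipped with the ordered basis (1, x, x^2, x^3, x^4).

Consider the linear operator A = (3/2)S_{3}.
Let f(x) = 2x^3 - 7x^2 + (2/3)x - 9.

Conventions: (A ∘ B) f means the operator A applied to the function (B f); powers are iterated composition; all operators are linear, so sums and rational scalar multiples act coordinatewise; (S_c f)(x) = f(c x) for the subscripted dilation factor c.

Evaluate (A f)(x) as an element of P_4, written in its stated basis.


the image equals g(x) = 81x^3 - (189/2)x^2 + 3x - 27/2

S_{3} f = 54x^3 - 63x^2 + 2x - 9
((3/2)S_{3}) f = 81x^3 - (189/2)x^2 + 3x - 27/2


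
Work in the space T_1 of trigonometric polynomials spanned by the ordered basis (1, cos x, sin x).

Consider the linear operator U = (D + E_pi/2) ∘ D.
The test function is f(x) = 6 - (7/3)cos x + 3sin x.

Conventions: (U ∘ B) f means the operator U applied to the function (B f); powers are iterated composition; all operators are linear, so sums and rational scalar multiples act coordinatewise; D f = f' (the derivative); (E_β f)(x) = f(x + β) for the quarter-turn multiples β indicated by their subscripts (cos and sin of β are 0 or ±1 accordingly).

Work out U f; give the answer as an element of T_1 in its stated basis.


D f = 3cos x + (7/3)sin x
D D f = (7/3)cos x - 3sin x
E_pi/2 D f = (7/3)cos x - 3sin x
(D + E_pi/2) D f = (14/3)cos x - 6sin x

the image equals g(x) = (14/3)cos x - 6sin x


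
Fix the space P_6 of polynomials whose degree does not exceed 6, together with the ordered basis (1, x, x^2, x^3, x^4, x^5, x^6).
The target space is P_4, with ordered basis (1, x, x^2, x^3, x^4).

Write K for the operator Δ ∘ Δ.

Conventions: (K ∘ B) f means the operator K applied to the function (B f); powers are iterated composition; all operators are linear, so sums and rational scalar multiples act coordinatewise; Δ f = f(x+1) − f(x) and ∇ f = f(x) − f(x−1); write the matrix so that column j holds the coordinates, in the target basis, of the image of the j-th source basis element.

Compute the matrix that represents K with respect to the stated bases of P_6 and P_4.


the matrix is [[0, 0, 2, 6, 14, 30, 62]; [0, 0, 0, 6, 24, 70, 180]; [0, 0, 0, 0, 12, 60, 210]; [0, 0, 0, 0, 0, 20, 120]; [0, 0, 0, 0, 0, 0, 30]] (rows listed top to bottom)

image of 1: 0
image of x: 0
image of x^2: 2
image of x^3: 6x + 6
image of x^4: 12x^2 + 24x + 14
image of x^5: 20x^3 + 60x^2 + 70x + 30
image of x^6: 30x^4 + 120x^3 + 210x^2 + 180x + 62
each image's coordinates form column j of the matrix


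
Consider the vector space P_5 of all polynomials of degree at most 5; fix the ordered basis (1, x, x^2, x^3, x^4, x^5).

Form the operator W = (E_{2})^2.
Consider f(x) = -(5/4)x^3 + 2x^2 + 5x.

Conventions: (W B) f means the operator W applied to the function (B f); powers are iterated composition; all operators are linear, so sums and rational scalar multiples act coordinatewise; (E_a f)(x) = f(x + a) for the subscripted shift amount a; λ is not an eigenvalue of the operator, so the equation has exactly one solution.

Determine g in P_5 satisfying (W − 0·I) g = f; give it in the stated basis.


the image equals g(x) = -(5/4)x^3 + 17x^2 - 71x + 92

write g with unknown coordinates in the stated basis and equate coefficients in (W − 0·I) g = f
solving from the highest basis element down gives g = -(5/4)x^3 + 17x^2 - 71x + 92
check: W g = -(5/4)x^3 + 2x^2 + 5x
so W g − 0·g = -(5/4)x^3 + 2x^2 + 5x = f ✓


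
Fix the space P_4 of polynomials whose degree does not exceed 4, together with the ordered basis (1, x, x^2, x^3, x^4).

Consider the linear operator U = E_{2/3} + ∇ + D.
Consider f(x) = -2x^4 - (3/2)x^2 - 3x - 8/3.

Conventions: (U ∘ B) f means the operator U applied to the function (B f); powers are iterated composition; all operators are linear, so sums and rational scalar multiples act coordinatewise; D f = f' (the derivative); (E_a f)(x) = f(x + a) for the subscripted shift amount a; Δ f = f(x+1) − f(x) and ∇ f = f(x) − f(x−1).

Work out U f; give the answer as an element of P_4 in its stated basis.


E_{2/3} f = -2x^4 - (16/3)x^3 - (41/6)x^2 - (199/27)x - 464/81
∇ f = -8x^3 + 12x^2 - 11x + 1/2
D f = -8x^3 - 3x - 3
(E_{2/3} + ∇ + D) f = -2x^4 - (64/3)x^3 + (31/6)x^2 - (577/27)x - 1333/162

the result is g(x) = -2x^4 - (64/3)x^3 + (31/6)x^2 - (577/27)x - 1333/162


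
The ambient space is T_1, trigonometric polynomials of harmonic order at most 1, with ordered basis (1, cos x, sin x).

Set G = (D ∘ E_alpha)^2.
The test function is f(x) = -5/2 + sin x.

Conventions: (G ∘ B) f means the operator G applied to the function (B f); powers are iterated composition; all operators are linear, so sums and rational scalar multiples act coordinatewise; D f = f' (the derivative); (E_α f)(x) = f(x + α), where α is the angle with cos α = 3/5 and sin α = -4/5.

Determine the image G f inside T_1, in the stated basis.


the result is g(x) = (24/25)cos x + (7/25)sin x

E_alpha f = -5/2 - (4/5)cos x + (3/5)sin x
D E_alpha f = (3/5)cos x + (4/5)sin x
E_alpha (D ∘ E_alpha) f = -(7/25)cos x + (24/25)sin x
D E_alpha (D ∘ E_alpha) f = (24/25)cos x + (7/25)sin x


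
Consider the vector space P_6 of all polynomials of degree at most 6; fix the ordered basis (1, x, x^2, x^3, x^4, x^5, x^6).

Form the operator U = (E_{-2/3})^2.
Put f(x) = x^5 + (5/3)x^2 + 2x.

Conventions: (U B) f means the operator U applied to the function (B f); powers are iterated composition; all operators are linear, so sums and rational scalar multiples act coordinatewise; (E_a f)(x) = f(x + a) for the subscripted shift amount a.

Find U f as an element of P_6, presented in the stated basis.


the result is g(x) = x^5 - (20/3)x^4 + (160/9)x^3 - (595/27)x^2 + (1082/81)x - 952/243

E_{-2/3} f = x^5 - (10/3)x^4 + (40/9)x^3 - (35/27)x^2 + (62/81)x - 176/243
E_{-2/3} E_{-2/3} f = x^5 - (20/3)x^4 + (160/9)x^3 - (595/27)x^2 + (1082/81)x - 952/243


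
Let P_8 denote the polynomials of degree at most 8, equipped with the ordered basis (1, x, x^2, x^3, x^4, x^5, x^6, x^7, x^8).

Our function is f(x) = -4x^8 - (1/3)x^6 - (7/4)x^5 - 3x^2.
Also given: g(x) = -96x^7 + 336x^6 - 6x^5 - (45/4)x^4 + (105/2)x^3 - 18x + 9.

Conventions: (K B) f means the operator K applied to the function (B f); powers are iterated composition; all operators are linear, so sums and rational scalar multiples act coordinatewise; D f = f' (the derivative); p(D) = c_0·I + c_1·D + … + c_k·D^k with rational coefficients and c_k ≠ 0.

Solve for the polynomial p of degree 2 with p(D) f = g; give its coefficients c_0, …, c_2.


D^0 f = -4x^8 - (1/3)x^6 - (7/4)x^5 - 3x^2
D^1 f = -32x^7 - 2x^5 - (35/4)x^4 - 6x
D^2 f = -224x^6 - 10x^4 - 35x^3 - 6
matching coefficients of g against c_0 f + c_1 Df + … from the top degree down determines the c_i
solution: c_0 = 0, c_1 = 3, c_2 = -3/2

c_0 = 0, c_1 = 3, c_2 = -3/2


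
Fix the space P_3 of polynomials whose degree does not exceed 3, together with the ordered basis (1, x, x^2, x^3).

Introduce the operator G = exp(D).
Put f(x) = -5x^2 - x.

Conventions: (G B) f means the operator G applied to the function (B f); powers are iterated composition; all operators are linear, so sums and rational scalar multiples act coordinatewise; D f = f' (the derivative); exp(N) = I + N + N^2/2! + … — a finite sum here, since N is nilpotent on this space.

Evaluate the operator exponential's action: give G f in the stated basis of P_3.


order-1 term: -10x - 1
order-2 term: -5
the series for exp(D) f terminates at order 2
exp(D) f = -5x^2 - 11x - 6

the result is g(x) = -5x^2 - 11x - 6


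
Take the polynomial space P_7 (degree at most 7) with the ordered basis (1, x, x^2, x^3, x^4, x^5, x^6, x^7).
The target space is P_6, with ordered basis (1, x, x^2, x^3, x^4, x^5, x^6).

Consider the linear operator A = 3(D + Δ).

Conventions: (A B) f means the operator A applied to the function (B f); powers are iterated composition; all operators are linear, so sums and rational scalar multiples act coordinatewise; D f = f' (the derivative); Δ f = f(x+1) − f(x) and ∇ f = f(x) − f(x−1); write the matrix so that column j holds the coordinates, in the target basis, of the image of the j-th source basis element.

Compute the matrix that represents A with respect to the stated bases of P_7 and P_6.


the matrix is [[0, 6, 3, 3, 3, 3, 3, 3]; [0, 0, 12, 9, 12, 15, 18, 21]; [0, 0, 0, 18, 18, 30, 45, 63]; [0, 0, 0, 0, 24, 30, 60, 105]; [0, 0, 0, 0, 0, 30, 45, 105]; [0, 0, 0, 0, 0, 0, 36, 63]; [0, 0, 0, 0, 0, 0, 0, 42]] (rows listed top to bottom)

image of 1: 0
image of x: 6
image of x^2: 12x + 3
image of x^3: 18x^2 + 9x + 3
image of x^4: 24x^3 + 18x^2 + 12x + 3
image of x^5: 30x^4 + 30x^3 + 30x^2 + 15x + 3
image of x^6: 36x^5 + 45x^4 + 60x^3 + 45x^2 + 18x + 3
image of x^7: 42x^6 + 63x^5 + 105x^4 + 105x^3 + 63x^2 + 21x + 3
each image's coordinates form column j of the matrix


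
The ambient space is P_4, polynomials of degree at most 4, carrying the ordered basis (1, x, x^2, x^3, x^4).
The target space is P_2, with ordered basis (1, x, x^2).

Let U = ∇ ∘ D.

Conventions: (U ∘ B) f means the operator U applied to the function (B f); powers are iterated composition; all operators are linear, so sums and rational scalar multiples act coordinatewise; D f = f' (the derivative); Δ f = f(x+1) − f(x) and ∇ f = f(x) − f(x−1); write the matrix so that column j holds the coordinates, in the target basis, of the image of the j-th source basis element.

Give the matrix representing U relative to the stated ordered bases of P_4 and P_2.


image of 1: 0
image of x: 0
image of x^2: 2
image of x^3: 6x - 3
image of x^4: 12x^2 - 12x + 4
each image's coordinates form column j of the matrix

the matrix is [[0, 0, 2, -3, 4]; [0, 0, 0, 6, -12]; [0, 0, 0, 0, 12]] (rows listed top to bottom)


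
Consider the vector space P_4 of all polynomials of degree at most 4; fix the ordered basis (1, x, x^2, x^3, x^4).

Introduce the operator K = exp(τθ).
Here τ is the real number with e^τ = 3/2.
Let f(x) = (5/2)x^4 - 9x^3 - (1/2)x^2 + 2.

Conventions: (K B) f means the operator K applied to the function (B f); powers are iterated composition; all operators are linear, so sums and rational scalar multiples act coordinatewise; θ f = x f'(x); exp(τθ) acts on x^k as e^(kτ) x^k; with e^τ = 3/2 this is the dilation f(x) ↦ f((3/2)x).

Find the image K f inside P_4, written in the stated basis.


the image equals g(x) = (405/32)x^4 - (243/8)x^3 - (9/8)x^2 + 2

exp(τθ) x^k = e^(kτ) x^k; with e^τ = 3/2 this sends x^k to (3/2)^k x^k
x^2 ↦ 9/4 x^2
x^3 ↦ 27/8 x^3
x^4 ↦ 81/16 x^4
applying this coordinatewise to f: exp(τθ) f = (405/32)x^4 - (243/8)x^3 - (9/8)x^2 + 2


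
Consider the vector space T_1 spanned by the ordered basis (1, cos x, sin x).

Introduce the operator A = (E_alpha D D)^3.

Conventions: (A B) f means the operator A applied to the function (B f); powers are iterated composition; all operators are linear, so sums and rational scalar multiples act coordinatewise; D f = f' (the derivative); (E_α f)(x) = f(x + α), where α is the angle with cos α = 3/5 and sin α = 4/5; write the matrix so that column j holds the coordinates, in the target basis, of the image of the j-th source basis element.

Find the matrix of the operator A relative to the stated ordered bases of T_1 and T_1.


image of 1: 0
image of cos x: (117/125)cos x + (44/125)sin x
image of sin x: -(44/125)cos x + (117/125)sin x
each image's coordinates form column j of the matrix

the matrix is [[0, 0, 0]; [0, 117/125, -44/125]; [0, 44/125, 117/125]] (rows listed top to bottom)


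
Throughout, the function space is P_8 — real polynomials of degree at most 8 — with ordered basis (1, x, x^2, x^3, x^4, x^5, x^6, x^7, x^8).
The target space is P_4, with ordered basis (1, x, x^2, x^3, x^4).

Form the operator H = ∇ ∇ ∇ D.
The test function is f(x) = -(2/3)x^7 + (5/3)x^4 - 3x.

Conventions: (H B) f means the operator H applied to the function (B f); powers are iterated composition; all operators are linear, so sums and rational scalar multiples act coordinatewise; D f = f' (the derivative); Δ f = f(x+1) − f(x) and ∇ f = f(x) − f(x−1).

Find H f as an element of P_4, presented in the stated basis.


D f = -(14/3)x^6 + (20/3)x^3 - 3
∇ D f = -28x^5 + 70x^4 - (280/3)x^3 + 90x^2 - 48x + 34/3
∇ ∇ D f = -140x^4 + 560x^3 - 980x^2 + 880x - 988/3
∇ (∇ ∇ D) f = -560x^3 + 2520x^2 - 4200x + 2560

the image equals g(x) = -560x^3 + 2520x^2 - 4200x + 2560


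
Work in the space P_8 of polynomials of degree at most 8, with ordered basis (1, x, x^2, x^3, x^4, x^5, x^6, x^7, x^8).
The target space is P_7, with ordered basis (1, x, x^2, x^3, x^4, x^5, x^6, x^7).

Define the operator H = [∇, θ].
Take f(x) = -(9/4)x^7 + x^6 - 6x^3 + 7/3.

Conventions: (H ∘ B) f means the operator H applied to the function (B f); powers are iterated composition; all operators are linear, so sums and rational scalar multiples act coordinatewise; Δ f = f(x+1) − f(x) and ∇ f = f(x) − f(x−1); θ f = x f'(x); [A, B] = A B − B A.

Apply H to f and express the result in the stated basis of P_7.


θ f = -(63/4)x^7 + 6x^6 - 18x^3
∇ θ f = -(441/4)x^6 + (1467/4)x^5 - (2565/4)x^4 + (2685/4)x^3 - (1899/4)x^2 + (801/4)x - 159/4
∇ f = -(63/4)x^6 + (213/4)x^5 - (375/4)x^4 + (395/4)x^3 - (321/4)x^2 + (159/4)x - 37/4
θ ∇ f = -(189/2)x^6 + (1065/4)x^5 - 375x^4 + (1185/4)x^3 - (321/2)x^2 + (159/4)x
[∇, θ] f = -(63/4)x^6 + (201/2)x^5 - (1065/4)x^4 + 375x^3 - (1257/4)x^2 + (321/2)x - 159/4

the image equals g(x) = -(63/4)x^6 + (201/2)x^5 - (1065/4)x^4 + 375x^3 - (1257/4)x^2 + (321/2)x - 159/4


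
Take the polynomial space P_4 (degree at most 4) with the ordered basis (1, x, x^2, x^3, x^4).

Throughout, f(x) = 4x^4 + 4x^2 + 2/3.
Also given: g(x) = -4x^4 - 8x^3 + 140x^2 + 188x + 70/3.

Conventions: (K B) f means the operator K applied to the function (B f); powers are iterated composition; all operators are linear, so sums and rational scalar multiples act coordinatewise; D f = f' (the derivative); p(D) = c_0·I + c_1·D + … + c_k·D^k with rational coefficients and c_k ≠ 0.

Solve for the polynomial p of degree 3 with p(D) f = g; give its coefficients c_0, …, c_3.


p(D) = -I − (1/2)·D + 3·D^2 + 2·D^3, i.e. c_0 = -1, c_1 = -1/2, c_2 = 3, c_3 = 2

D^0 f = 4x^4 + 4x^2 + 2/3
D^1 f = 16x^3 + 8x
D^2 f = 48x^2 + 8
D^3 f = 96x
matching coefficients of g against c_0 f + c_1 Df + … from the top degree down determines the c_i
solution: c_0 = -1, c_1 = -1/2, c_2 = 3, c_3 = 2


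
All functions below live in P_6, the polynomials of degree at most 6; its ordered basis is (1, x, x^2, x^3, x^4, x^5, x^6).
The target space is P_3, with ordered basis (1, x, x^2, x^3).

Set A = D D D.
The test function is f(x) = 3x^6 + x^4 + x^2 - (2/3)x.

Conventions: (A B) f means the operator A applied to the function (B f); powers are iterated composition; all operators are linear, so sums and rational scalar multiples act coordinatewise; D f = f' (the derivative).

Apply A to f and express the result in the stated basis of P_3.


D f = 18x^5 + 4x^3 + 2x - 2/3
D D f = 90x^4 + 12x^2 + 2
D D D f = 360x^3 + 24x

the image equals g(x) = 360x^3 + 24x


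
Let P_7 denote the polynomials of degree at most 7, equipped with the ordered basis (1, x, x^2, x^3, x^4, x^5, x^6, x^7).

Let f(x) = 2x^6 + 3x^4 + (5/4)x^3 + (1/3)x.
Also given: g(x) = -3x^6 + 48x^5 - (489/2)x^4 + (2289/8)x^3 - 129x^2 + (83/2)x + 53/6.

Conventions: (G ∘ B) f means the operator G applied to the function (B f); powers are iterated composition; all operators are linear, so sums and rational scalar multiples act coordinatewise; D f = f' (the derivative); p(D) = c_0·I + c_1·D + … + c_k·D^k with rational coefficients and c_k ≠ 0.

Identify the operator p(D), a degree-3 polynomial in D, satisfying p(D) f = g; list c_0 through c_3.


c_0 = -3/2, c_1 = 4, c_2 = -4, c_3 = 1

D^0 f = 2x^6 + 3x^4 + (5/4)x^3 + (1/3)x
D^1 f = 12x^5 + 12x^3 + (15/4)x^2 + 1/3
D^2 f = 60x^4 + 36x^2 + (15/2)x
D^3 f = 240x^3 + 72x + 15/2
matching coefficients of g against c_0 f + c_1 Df + … from the top degree down determines the c_i
solution: c_0 = -3/2, c_1 = 4, c_2 = -4, c_3 = 1


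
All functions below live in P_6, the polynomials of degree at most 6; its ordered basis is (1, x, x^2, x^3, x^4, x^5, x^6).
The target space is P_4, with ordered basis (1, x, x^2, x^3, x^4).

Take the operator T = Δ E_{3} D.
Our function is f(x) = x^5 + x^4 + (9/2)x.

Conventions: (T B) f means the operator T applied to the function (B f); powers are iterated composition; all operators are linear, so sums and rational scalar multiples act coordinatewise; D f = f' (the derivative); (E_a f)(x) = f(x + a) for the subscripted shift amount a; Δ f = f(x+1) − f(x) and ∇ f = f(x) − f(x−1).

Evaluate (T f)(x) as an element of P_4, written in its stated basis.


D f = 5x^4 + 4x^3 + 9/2
E_{3} D f = 5x^4 + 64x^3 + 306x^2 + 648x + 1035/2
Δ E_{3} D f = 20x^3 + 222x^2 + 824x + 1023

the result is g(x) = 20x^3 + 222x^2 + 824x + 1023


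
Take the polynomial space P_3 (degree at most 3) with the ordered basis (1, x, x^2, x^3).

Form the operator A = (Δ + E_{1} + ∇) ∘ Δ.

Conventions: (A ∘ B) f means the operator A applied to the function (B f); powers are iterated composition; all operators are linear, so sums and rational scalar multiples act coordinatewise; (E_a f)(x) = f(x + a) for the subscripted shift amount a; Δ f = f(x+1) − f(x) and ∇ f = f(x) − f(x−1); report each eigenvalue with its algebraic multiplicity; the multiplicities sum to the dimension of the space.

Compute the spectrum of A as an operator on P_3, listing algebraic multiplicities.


image of 1: 0
image of x: 1
image of x^2: 2x + 7
image of x^3: 3x^2 + 21x + 13
the matrix is upper triangular; its diagonal is (0, 0, 0, 0)
for a triangular matrix the eigenvalues are the diagonal entries, with algebraic multiplicity their repetition count

λ = 0 (multiplicity 4)
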